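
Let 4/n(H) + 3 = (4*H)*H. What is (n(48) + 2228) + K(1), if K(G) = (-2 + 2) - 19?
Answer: 20351521/9213 ≈ 2209.0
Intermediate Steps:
n(H) = 4/(-3 + 4*H²) (n(H) = 4/(-3 + (4*H)*H) = 4/(-3 + 4*H²))
K(G) = -19 (K(G) = 0 - 19 = -19)
(n(48) + 2228) + K(1) = (4/(-3 + 4*48²) + 2228) - 19 = (4/(-3 + 4*2304) + 2228) - 19 = (4/(-3 + 9216) + 2228) - 19 = (4/9213 + 2228) - 19 = 20526568/9213 - 19 = 20351521/9213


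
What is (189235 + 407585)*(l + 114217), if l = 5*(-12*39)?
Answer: 66770431140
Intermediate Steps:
l = -2340 (l = 5*(-468) = -2340)
(189235 + 407585)*(l + 114217) = (189235 + 407585)*(-2340 + 114217) = 596820*111877 = 66770431140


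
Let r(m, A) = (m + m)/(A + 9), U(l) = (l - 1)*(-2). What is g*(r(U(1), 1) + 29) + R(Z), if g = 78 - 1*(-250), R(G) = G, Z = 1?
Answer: 9513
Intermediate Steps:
U(l) = 2 - 2*l (U(l) = (-1 + l)*(-2) = 2 - 2*l)
r(m, A) = 2*m/(9 + A) (r(m, A) = (2*m)/(9 + A) = 2*m/(9 + A))
g = 328 (g = 78 + 250 = 328)
g*(r(U(1), 1) + 29) + R(Z) = 328*(2*(2 - 2*1)/(9 + 1) + 29) + 1 = 328*(2*(2 - 2)/10 + 29) + 1 = 328*(2*0*(⅒) + 29) + 1 = 328*(0 + 29) + 1 = 328*29 + 1 = 9512 + 1 = 9513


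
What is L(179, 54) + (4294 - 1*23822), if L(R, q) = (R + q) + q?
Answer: -19241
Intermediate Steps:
L(R, q) = R + 2*q
L(179, 54) + (4294 - 1*23822) = (179 + 2*54) + (4294 - 1*23822) = (179 + 108) + (4294 - 23822) = 287 - 19528 = -19241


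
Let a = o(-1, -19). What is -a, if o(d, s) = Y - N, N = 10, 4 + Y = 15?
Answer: -1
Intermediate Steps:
Y = 11 (Y = -4 + 15 = 11)
o(d, s) = 1 (o(d, s) = 11 - 1*10 = 11 - 10 = 1)
a = 1
-a = -1*1 = -1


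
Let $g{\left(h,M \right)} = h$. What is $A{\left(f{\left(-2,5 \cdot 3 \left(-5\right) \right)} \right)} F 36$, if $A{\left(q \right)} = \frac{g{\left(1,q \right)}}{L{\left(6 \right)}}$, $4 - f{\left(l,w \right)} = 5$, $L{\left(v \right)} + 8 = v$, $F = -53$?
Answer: $954$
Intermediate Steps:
$L{\left(v \right)} = -8 + v$
$f{\left(l,w \right)} = -1$ ($f{\left(l,w \right)} = 4 - 5 = -1$)
$A{\left(q \right)} = - \frac{1}{2}$ ($A{\left(q \right)} = 1 \frac{1}{-8 + 6} = 1 \frac{1}{-2} = 1 \left(- \frac{1}{2}\right) = - \frac{1}{2}$)
$A{\left(f{\left(-2,5 \cdot 3 \left(-5\right) \right)} \right)} F 36 = \left(- \frac{1}{2}\right) \left(-53\right) 36 = \frac{53}{2} \cdot 36 = 954$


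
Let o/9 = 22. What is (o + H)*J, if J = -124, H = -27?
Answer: -21204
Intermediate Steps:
o = 198 (o = 9*22 = 198)
(o + H)*J = (198 - 27)*(-124) = 171*(-124) = -21204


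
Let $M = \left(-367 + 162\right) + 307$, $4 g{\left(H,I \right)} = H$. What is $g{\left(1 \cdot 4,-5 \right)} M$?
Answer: $102$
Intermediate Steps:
$g{\left(H,I \right)} = \frac{H}{4}$
$M = 102$ ($M = -205 + 307 = 102$)
$g{\left(1 \cdot 4,-5 \right)} M = \frac{1 \cdot 4}{4} \cdot 102 = \frac{1}{4} \cdot 4 \cdot 102 = 1 \cdot 102 = 102$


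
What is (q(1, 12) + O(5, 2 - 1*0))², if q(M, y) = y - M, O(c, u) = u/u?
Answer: 144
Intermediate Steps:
O(c, u) = 1
(q(1, 12) + O(5, 2 - 1*0))² = ((12 - 1*1) + 1)² = ((12 - 1) + 1)² = (11 + 1)² = 12² = 144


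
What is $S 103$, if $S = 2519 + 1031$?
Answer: $365650$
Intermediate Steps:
$S = 3550$
$S 103 = 3550 \cdot 103 = 365650$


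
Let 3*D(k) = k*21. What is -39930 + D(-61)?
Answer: -40357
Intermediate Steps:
D(k) = 7*k (D(k) = (k*21)/3 = (21*k)/3 = 7*k)
-39930 + D(-61) = -39930 + 7*(-61) = -39930 - 427 = -40357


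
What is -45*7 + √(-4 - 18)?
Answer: -315 + I*√22 ≈ -315.0 + 4.6904*I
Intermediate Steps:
-45*7 + √(-4 - 18) = -315 + √(-22) = -315 + I*√22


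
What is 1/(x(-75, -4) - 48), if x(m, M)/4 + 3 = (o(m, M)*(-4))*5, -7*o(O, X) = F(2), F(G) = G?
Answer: -7/260 ≈ -0.026923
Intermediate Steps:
o(O, X) = -2/7 (o(O, X) = -⅐*2 = -2/7)
x(m, M) = 76/7 (x(m, M) = -12 + 4*(-2/7*(-4)*5) = -12 + 4*((8/7)*5) = -12 + 4*(40/7) = -12 + 160/7 = 76/7)
1/(x(-75, -4) - 48) = 1/(76/7 - 48) = 1/(-260/7) = -7/260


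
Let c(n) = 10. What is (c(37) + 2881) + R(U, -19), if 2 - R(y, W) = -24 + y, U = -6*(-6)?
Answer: 2881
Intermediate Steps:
U = 36
R(y, W) = 26 - y (R(y, W) = 2 - (-24 + y) = 2 + (24 - y) = 26 - y)
(c(37) + 2881) + R(U, -19) = (10 + 2881) + (26 - 1*36) = 2891 + (26 - 36) = 2891 - 10 = 2881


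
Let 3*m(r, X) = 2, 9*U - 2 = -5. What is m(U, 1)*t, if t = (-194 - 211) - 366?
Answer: -514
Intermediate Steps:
U = -⅓ (U = 2/9 + (⅑)*(-5) = 2/9 - 5/9 = -⅓ ≈ -0.33333)
m(r, X) = ⅔ (m(r, X) = (⅓)*2 = ⅔)
t = -771 (t = -405 - 366 = -771)
m(U, 1)*t = (⅔)*(-771) = -514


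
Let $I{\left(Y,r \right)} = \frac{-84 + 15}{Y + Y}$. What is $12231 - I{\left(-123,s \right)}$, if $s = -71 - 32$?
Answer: $\frac{1002919}{82} \approx 12231.0$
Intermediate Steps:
$s = -103$ ($s = -71 - 32 = -103$)
$I{\left(Y,r \right)} = - \frac{69}{2 Y}$
$12231 - I{\left(-123,s \right)} = 12231 - - \frac{69}{2 \left(-123\right)} = 12231 - \left(- \frac{69}{2}\right) \left(- \frac{1}{123}\right) = 12231 - \frac{23}{82} = \frac{1002919}{82}$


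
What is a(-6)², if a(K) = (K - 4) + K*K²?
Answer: 51076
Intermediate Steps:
a(K) = -4 + K + K³ (a(K) = (-4 + K) + K³ = -4 + K + K³)
a(-6)² = (-4 - 6 + (-6)³)² = (-4 - 6 - 216)² = (-226)² = 51076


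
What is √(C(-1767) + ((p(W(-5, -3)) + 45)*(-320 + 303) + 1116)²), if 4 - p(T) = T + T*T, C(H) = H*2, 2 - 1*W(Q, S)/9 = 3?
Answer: √2267515 ≈ 1505.8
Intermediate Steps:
W(Q, S) = -9 (W(Q, S) = 18 - 9*3 = 18 - 27 = -9)
C(H) = 2*H
p(T) = 4 - T - T² (p(T) = 4 - (T + T*T) = 4 - (T + T²) = 4 + (-T - T²) = 4 - T - T²)
√(C(-1767) + ((p(W(-5, -3)) + 45)*(-320 + 303) + 1116)²) = √(2*(-1767) + (((4 - 1*(-9) - 1*(-9)²) + 45)*(-320 + 303) + 1116)²) = √(-3534 + (((4 + 9 - 1*81) + 45)*(-17) + 1116)²) = √(-3534 + (((4 + 9 - 81) + 45)*(-17) + 1116)²) = √(-3534 + ((-68 + 45)*(-17) + 1116)²) = √(-3534 + (-23*(-17) + 1116)²) = √(-3534 + (391 + 1116)²) = √(-3534 + 1507²) = √(-3534 + 2271049) = √2267515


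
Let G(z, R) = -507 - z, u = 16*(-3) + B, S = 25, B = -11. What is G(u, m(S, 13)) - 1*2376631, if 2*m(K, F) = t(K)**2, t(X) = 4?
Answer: -2377079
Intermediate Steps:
u = -59 (u = 16*(-3) - 11 = -48 - 11 = -59)
m(K, F) = 8 (m(K, F) = (1/2)*4**2 = (1/2)*16 = 8)
G(u, m(S, 13)) - 1*2376631 = (-507 - 1*(-59)) - 1*2376631 = (-507 + 59) - 2376631 = -448 - 2376631 = -2377079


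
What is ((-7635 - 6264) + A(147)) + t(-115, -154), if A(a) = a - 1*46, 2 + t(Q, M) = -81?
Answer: -13881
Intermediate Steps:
t(Q, M) = -83 (t(Q, M) = -2 - 81 = -83)
A(a) = -46 + a (A(a) = a - 46 = -46 + a)
((-7635 - 6264) + A(147)) + t(-115, -154) = ((-7635 - 6264) + (-46 + 147)) - 83 = (-13899 + 101) - 83 = -13798 - 83 = -13881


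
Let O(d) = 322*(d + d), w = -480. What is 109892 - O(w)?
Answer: 419012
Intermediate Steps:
O(d) = 644*d (O(d) = 322*(2*d) = 644*d)
109892 - O(w) = 109892 - 644*(-480) = 109892 - 1*(-309120) = 109892 + 309120 = 419012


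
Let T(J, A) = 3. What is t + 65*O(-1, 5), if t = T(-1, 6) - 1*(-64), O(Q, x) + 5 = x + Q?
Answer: 2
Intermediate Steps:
O(Q, x) = -5 + Q + x (O(Q, x) = -5 + (x + Q) = -5 + (Q + x) = -5 + Q + x)
t = 67 (t = 3 - 1*(-64) = 3 + 64 = 67)
t + 65*O(-1, 5) = 67 + 65*(-5 - 1 + 5) = 67 + 65*(-1) = 67 - 65 = 2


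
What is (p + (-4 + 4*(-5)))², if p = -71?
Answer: 9025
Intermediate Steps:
(p + (-4 + 4*(-5)))² = (-71 + (-4 + 4*(-5)))² = (-71 + (-4 - 20))² = (-71 - 24)² = (-95)² = 9025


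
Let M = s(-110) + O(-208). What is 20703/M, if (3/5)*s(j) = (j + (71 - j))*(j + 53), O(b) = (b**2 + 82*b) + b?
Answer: 20703/19255 ≈ 1.0752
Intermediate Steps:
O(b) = b**2 + 83*b
s(j) = 18815/3 + 355*j/3 (s(j) = 5*((j + (71 - j))*(j + 53))/3 = 5*(71*(53 + j))/3 = 5*(3763 + 71*j)/3 = 18815/3 + 355*j/3)
M = 19255 (M = (18815/3 + (355/3)*(-110)) - 208*(83 - 208) = (18815/3 - 39050/3) - 208*(-125) = -6745 + 26000 = 19255)
20703/M = 20703/19255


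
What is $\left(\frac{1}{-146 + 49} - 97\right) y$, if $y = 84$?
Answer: $- \frac{790440}{97} \approx -8148.9$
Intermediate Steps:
$\left(\frac{1}{-146 + 49} - 97\right) y = \left(\frac{1}{-146 + 49} - 97\right) 84 = \left(\frac{1}{-97} - 97\right) 84 = \left(- \frac{1}{97} - 97\right) 84 = \left(- \frac{9410}{97}\right) 84 = - \frac{790440}{97}$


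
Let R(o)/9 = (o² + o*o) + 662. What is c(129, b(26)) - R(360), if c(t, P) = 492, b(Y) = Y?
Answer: -2338266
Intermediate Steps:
R(o) = 5958 + 18*o² (R(o) = 9*((o² + o*o) + 662) = 9*((o² + o²) + 662) = 9*(2*o² + 662) = 9*(662 + 2*o²) = 5958 + 18*o²)
c(129, b(26)) - R(360) = 492 - (5958 + 18*360²) = 492 - (5958 + 18*129600) = 492 - (5958 + 2332800) = 492 - 1*2338758 = 492 - 2338758 = -2338266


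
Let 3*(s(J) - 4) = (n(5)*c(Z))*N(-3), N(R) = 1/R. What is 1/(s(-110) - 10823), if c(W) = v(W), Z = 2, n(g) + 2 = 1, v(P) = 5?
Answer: -9/97366 ≈ -9.2435e-5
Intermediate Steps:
n(g) = -1 (n(g) = -2 + 1 = -1)
c(W) = 5
s(J) = 41/9 (s(J) = 4 + (-1*5/(-3))/3 = 4 + (-5*(-⅓))/3 = 4 + (⅓)*(5/3) = 4 + 5/9 = 41/9)
1/(s(-110) - 10823) = 1/(41/9 - 10823) = 1/(-97366/9) = -9/97366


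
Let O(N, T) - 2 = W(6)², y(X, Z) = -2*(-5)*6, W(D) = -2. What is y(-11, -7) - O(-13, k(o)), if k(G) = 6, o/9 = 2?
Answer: 54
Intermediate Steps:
o = 18 (o = 9*2 = 18)
y(X, Z) = 60 (y(X, Z) = 10*6 = 60)
O(N, T) = 6 (O(N, T) = 2 + (-2)² = 2 + 4 = 6)
y(-11, -7) - O(-13, k(o)) = 60 - 1*6 = 60 - 6 = 54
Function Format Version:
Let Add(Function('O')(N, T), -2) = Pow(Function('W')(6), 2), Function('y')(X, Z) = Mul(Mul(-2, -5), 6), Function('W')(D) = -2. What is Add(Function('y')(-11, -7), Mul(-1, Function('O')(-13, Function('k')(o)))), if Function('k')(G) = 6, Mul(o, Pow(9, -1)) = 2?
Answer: 54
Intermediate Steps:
o = 18 (o = Mul(9, 2) = 18)
Function('y')(X, Z) = 60 (Function('y')(X, Z) = Mul(10, 6) = 60)
Function('O')(N, T) = 6 (Function('O')(N, T) = Add(2, Pow(-2, 2)) = Add(2, 4) = 6)
Add(Function('y')(-11, -7), Mul(-1, Function('O')(-13, Function('k')(o)))) = Add(60, Mul(-1, 6)) = Add(60, -6) = 54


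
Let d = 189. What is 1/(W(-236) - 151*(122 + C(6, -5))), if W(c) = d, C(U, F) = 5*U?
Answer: -1/22763 ≈ -4.3931e-5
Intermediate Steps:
W(c) = 189
1/(W(-236) - 151*(122 + C(6, -5))) = 1/(189 - 151*(122 + 5*6)) = 1/(189 - 151*(122 + 30)) = 1/(189 - 151*152) = 1/(189 - 22952) = 1/(-22763) = -1/22763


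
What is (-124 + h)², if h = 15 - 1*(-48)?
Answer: 3721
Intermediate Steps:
h = 63 (h = 15 + 48 = 63)
(-124 + h)² = (-124 + 63)² = (-61)² = 3721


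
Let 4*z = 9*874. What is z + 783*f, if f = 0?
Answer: 3933/2 ≈ 1966.5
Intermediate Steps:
z = 3933/2 (z = (9*874)/4 = (¼)*7866 = 3933/2 ≈ 1966.5)
z + 783*f = 3933/2 + 783*0 = 3933/2 + 0 = 3933/2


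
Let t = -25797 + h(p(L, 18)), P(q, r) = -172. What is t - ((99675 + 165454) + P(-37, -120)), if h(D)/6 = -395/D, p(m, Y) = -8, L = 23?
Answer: -1161831/4 ≈ -2.9046e+5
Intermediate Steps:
h(D) = -2370/D (h(D) = 6*(-395/D) = -2370/D)
t = -102003/4 (t = -25797 - 2370/(-8) = -25797 - 2370*(-1/8) = -25797 + 1185/4 = -102003/4 ≈ -25501.)
t - ((99675 + 165454) + P(-37, -120)) = -102003/4 - ((99675 + 165454) - 172) = -102003/4 - (265129 - 172) = -102003/4 - 1*264957 = -102003/4 - 264957 = -1161831/4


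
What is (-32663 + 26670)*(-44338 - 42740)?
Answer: 521858454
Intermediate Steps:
(-32663 + 26670)*(-44338 - 42740) = -5993*(-87078) = 521858454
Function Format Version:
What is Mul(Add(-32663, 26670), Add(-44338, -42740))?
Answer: 521858454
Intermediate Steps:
Mul(Add(-32663, 26670), Add(-44338, -42740)) = Mul(-5993, -87078) = 521858454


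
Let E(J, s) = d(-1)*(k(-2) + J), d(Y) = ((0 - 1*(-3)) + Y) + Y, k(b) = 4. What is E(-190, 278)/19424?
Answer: -93/9712 ≈ -0.0095758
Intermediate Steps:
d(Y) = 3 + 2*Y (d(Y) = ((0 + 3) + Y) + Y = (3 + Y) + Y = 3 + 2*Y)
E(J, s) = 4 + J (E(J, s) = (3 + 2*(-1))*(4 + J) = (3 - 2)*(4 + J) = 1*(4 + J) = 4 + J)
E(-190, 278)/19424 = (4 - 190)/19424 = -186*1/19424 = -93/9712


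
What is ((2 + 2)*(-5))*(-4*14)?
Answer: 1120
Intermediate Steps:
((2 + 2)*(-5))*(-4*14) = (4*(-5))*(-56) = -20*(-56) = 1120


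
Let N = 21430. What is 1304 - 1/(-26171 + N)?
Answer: 6182265/4741 ≈ 1304.0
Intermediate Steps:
1304 - 1/(-26171 + N) = 1304 - 1/(-26171 + 21430) = 1304 - 1/(-4741) = 1304 - 1*(-1/4741) = 1304 + 1/4741 = 6182265/4741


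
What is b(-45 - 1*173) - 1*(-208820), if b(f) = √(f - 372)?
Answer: 208820 + I*√590 ≈ 2.0882e+5 + 24.29*I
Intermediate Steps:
b(f) = √(-372 + f)
b(-45 - 1*173) - 1*(-208820) = √(-372 + (-45 - 1*173)) - 1*(-208820) = √(-372 + (-45 - 173)) + 208820 = √(-372 - 218) + 208820 = √(-590) + 208820 = I*√590 + 208820 = 208820 + I*√590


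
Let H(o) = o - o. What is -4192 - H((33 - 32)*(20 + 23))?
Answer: -4192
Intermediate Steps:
H(o) = 0
-4192 - H((33 - 32)*(20 + 23)) = -4192 - 1*0 = -4192 + 0 = -4192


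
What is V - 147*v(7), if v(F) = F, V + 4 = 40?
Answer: -993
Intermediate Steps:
V = 36 (V = -4 + 40 = 36)
V - 147*v(7) = 36 - 147*7 = 36 - 1029 = -993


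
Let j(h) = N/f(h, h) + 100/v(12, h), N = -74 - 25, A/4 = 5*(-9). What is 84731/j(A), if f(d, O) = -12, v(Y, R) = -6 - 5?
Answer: -3728164/37 ≈ -1.0076e+5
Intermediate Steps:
v(Y, R) = -11
A = -180 (A = 4*(5*(-9)) = 4*(-45) = -180)
N = -99
j(h) = -37/44 (j(h) = -99/(-12) + 100/(-11) = -99*(-1/12) + 100*(-1/11) = 33/4 - 100/11 = -37/44)
84731/j(A) = 84731/(-37/44) = 84731*(-44/37) = -3728164/37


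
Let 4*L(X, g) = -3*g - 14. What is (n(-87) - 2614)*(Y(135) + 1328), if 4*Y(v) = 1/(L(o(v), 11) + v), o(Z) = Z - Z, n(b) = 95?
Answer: -1649201895/493 ≈ -3.3452e+6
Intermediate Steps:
o(Z) = 0
L(X, g) = -7/2 - 3*g/4 (L(X, g) = (-3*g - 14)/4 = (-14 - 3*g)/4 = -7/2 - 3*g/4)
Y(v) = 1/(4*(-47/4 + v)) (Y(v) = 1/(4*((-7/2 - 3/4*11) + v)) = 1/(4*((-7/2 - 33/4) + v)) = 1/(4*(-47/4 + v)))
(n(-87) - 2614)*(Y(135) + 1328) = (95 - 2614)*(1/(-47 + 4*135) + 1328) = -2519*(1/(-47 + 540) + 1328) = -2519*(1/493 + 1328) = -2519*654705/493 = -1649201895/493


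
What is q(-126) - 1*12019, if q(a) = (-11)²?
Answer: -11898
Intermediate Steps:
q(a) = 121
q(-126) - 1*12019 = 121 - 1*12019 = 121 - 12019 = -11898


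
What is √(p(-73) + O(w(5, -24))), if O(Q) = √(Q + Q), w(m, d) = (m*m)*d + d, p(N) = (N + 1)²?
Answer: 2*√(1296 + I*√78) ≈ 72.0 + 0.24533*I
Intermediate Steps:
p(N) = (1 + N)²
w(m, d) = d + d*m² (w(m, d) = m²*d + d = d*m² + d = d + d*m²)
O(Q) = √2*√Q (O(Q) = √(2*Q) = √2*√Q)
√(p(-73) + O(w(5, -24))) = √((1 - 73)² + √2*√(-24*(1 + 5²))) = √((-72)² + √2*√(-24*(1 + 25))) = √(5184 + √2*√(-24*26)) = √(5184 + √2*√(-624)) = √(5184 + √2*(4*I*√39)) = √(5184 + 4*I*√78)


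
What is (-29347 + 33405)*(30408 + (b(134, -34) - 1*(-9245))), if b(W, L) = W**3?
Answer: 9924881906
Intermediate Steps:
(-29347 + 33405)*(30408 + (b(134, -34) - 1*(-9245))) = (-29347 + 33405)*(30408 + (134**3 - 1*(-9245))) = 4058*(30408 + (2406104 + 9245)) = 4058*(30408 + 2415349) = 4058*2445757 = 9924881906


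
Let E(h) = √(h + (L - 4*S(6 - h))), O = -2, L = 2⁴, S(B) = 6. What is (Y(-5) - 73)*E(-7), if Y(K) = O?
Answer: -75*I*√15 ≈ -290.47*I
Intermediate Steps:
L = 16
Y(K) = -2
E(h) = √(-8 + h) (E(h) = √(h + (16 - 4*6)) = √(h + (16 - 24)) = √(h - 8) = √(-8 + h))
(Y(-5) - 73)*E(-7) = (-2 - 73)*√(-8 - 7) = -75*I*√15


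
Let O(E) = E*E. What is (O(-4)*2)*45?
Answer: 1440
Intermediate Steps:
O(E) = E²
(O(-4)*2)*45 = ((-4)²*2)*45 = (16*2)*45 = 32*45 = 1440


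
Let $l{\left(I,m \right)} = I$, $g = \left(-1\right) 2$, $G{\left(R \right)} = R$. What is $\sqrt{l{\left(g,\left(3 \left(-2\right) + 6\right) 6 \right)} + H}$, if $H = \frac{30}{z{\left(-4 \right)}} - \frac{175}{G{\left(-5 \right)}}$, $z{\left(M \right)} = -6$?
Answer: $2 \sqrt{7} \approx 5.2915$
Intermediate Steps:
$g = -2$
$H = 30$ ($H = \frac{30}{-6} - \frac{175}{-5} = 30 \left(- \frac{1}{6}\right) - -35 = -5 + 35 = 30$)
$\sqrt{l{\left(g,\left(3 \left(-2\right) + 6\right) 6 \right)} + H} = \sqrt{-2 + 30} = \sqrt{28} = 2 \sqrt{7}$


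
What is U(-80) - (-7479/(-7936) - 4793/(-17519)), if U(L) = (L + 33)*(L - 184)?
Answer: 1724924906023/139030784 ≈ 12407.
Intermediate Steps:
U(L) = (-184 + L)*(33 + L) (U(L) = (33 + L)*(-184 + L) = (-184 + L)*(33 + L))
U(-80) - (-7479/(-7936) - 4793/(-17519)) = (-6072 + (-80)² - 151*(-80)) - (-7479/(-7936) - 4793/(-17519)) = (-6072 + 6400 + 12080) - (-7479*(-1/7936) - 4793*(-1/17519)) = 12408 - (7479/7936 + 4793/17519) = 12408 - 1*169061849/139030784 = 12408 - 169061849/139030784 = 1724924906023/139030784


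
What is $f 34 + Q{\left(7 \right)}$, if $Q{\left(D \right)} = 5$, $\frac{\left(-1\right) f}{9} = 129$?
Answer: $-39469$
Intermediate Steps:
$f = -1161$ ($f = \left(-9\right) 129 = -1161$)
$f 34 + Q{\left(7 \right)} = \left(-1161\right) 34 + 5 = -39474 + 5 = -39469$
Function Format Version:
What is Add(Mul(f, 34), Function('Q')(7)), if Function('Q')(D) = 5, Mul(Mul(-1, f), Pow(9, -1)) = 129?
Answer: -39469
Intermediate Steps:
f = -1161 (f = Mul(-9, 129) = -1161)
Add(Mul(f, 34), Function('Q')(7)) = Add(Mul(-1161, 34), 5) = Add(-39474, 5) = -39469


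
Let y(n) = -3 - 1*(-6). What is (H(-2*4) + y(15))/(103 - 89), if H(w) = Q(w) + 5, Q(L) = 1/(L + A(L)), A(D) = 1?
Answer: 55/98 ≈ 0.56122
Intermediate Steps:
Q(L) = 1/(1 + L) (Q(L) = 1/(L + 1) = 1/(1 + L))
y(n) = 3 (y(n) = -3 + 6 = 3)
H(w) = 5 + 1/(1 + w) (H(w) = 1/(1 + w) + 5 = 5 + 1/(1 + w))
(H(-2*4) + y(15))/(103 - 89) = ((6 + 5*(-2*4))/(1 - 2*4) + 3)/(103 - 89) = ((6 + 5*(-8))/(1 - 8) + 3)/14 = ((6 - 40)/(-7) + 3)*(1/14) = (-1/7*(-34) + 3)*(1/14) = (34/7 + 3)*(1/14) = (55/7)*(1/14) = 55/98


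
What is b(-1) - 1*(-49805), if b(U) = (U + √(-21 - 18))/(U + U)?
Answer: 99611/2 - I*√39/2 ≈ 49806.0 - 3.1225*I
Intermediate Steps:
b(U) = (U + I*√39)/(2*U) (b(U) = (U + √(-39))/((2*U)) = (U + I*√39)*(1/(2*U)) = (U + I*√39)/(2*U))
b(-1) - 1*(-49805) = (½)*(-1 + I*√39)/(-1) - 1*(-49805) = (½)*(-1)*(-1 + I*√39) + 49805 = (½ - I*√39/2) + 49805 = 99611/2 - I*√39/2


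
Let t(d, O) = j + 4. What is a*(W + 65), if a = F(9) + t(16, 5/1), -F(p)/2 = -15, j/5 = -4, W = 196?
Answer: 3654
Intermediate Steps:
j = -20 (j = 5*(-4) = -20)
F(p) = 30 (F(p) = -2*(-15) = 30)
t(d, O) = -16 (t(d, O) = -20 + 4 = -16)
a = 14 (a = 30 - 16 = 14)
a*(W + 65) = 14*(196 + 65) = 14*261 = 3654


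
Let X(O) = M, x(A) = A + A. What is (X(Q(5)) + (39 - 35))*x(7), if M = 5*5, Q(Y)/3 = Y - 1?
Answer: 406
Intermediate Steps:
Q(Y) = -3 + 3*Y (Q(Y) = 3*(Y - 1) = 3*(-1 + Y) = -3 + 3*Y)
M = 25
x(A) = 2*A
X(O) = 25
(X(Q(5)) + (39 - 35))*x(7) = (25 + (39 - 35))*(2*7) = (25 + 4)*14 = 29*14 = 406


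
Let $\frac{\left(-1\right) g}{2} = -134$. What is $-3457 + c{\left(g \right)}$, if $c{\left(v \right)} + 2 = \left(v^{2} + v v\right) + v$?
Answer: $140457$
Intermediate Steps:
$g = 268$ ($g = \left(-2\right) \left(-134\right) = 268$)
$c{\left(v \right)} = -2 + v + 2 v^{2}$ ($c{\left(v \right)} = -2 + \left(\left(v^{2} + v v\right) + v\right) = -2 + \left(\left(v^{2} + v^{2}\right) + v\right) = -2 + \left(2 v^{2} + v\right) = -2 + \left(v + 2 v^{2}\right) = -2 + v + 2 v^{2}$)
$-3457 + c{\left(g \right)} = -3457 + \left(-2 + 268 + 2 \cdot 268^{2}\right) = -3457 + \left(-2 + 268 + 2 \cdot 71824\right) = -3457 + \left(-2 + 268 + 143648\right) = -3457 + 143914 = 140457$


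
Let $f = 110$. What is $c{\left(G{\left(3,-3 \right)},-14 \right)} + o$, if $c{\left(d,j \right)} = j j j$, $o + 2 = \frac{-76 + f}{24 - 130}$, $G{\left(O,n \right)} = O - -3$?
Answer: $- \frac{145555}{53} \approx -2746.3$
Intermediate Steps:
$G{\left(O,n \right)} = 3 + O$ ($G{\left(O,n \right)} = O + 3 = 3 + O$)
$o = - \frac{123}{53}$ ($o = -2 + \frac{-76 + 110}{24 - 130} = -2 + \frac{34}{-106} = -2 + 34 \left(- \frac{1}{106}\right) = -2 - \frac{17}{53} = - \frac{123}{53} \approx -2.3208$)
$c{\left(d,j \right)} = j^{3}$ ($c{\left(d,j \right)} = j^{2} j = j^{3}$)
$c{\left(G{\left(3,-3 \right)},-14 \right)} + o = \left(-14\right)^{3} - \frac{123}{53} = -2744 - \frac{123}{53} = - \frac{145555}{53}$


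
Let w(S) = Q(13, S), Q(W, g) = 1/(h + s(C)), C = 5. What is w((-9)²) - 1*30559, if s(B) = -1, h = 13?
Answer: -366707/12 ≈ -30559.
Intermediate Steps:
Q(W, g) = 1/12 (Q(W, g) = 1/(13 - 1) = 1/12)
w(S) = 1/12
w((-9)²) - 1*30559 = 1/12 - 1*30559 = 1/12 - 30559 = -366707/12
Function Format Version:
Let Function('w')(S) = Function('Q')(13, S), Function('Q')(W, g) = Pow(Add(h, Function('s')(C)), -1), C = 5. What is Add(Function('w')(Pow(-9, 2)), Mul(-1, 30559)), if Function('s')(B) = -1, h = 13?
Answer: Rational(-366707, 12) ≈ -30559.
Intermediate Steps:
Function('Q')(W, g) = Rational(1, 12) (Function('Q')(W, g) = Pow(Add(13, -1), -1) = Pow(12, -1) = Rational(1, 12))
Function('w')(S) = Rational(1, 12)
Add(Function('w')(Pow(-9, 2)), Mul(-1, 30559)) = Add(Rational(1, 12), Mul(-1, 30559)) = Add(Rational(1, 12), -30559) = Rational(-366707, 12)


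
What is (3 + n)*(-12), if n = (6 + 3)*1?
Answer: -144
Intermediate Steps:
n = 9 (n = 9*1 = 9)
(3 + n)*(-12) = (3 + 9)*(-12) = 12*(-12) = -144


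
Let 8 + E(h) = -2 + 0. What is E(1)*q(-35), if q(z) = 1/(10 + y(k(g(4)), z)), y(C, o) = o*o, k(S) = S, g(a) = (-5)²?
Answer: -2/247 ≈ -0.0080972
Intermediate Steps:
g(a) = 25
y(C, o) = o²
E(h) = -10 (E(h) = -8 + (-2 + 0) = -8 - 2 = -10)
q(z) = 1/(10 + z²)
E(1)*q(-35) = -10/(10 + (-35)²) = -10/(10 + 1225) = -10/1235 = -10*1/1235 = -2/247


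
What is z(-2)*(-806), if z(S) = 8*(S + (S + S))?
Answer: 38688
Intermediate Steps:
z(S) = 24*S (z(S) = 8*(S + 2*S) = 8*(3*S) = 24*S)
z(-2)*(-806) = (24*(-2))*(-806) = -48*(-806) = 38688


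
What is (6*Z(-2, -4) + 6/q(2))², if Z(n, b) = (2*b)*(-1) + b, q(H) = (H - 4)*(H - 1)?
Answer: 441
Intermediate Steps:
q(H) = (-1 + H)*(-4 + H) (q(H) = (-4 + H)*(-1 + H) = (-1 + H)*(-4 + H))
Z(n, b) = -b (Z(n, b) = -2*b + b = -b)
(6*Z(-2, -4) + 6/q(2))² = (6*(-1*(-4)) + 6/(4 + 2² - 5*2))² = (6*4 + 6/(4 + 4 - 10))² = (24 + 6/(-2))² = (24 + 6*(-½))² = (24 - 3)² = 21² = 441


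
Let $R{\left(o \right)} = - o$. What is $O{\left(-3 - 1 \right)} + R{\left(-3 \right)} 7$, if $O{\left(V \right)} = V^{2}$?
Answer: $37$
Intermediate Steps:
$O{\left(-3 - 1 \right)} + R{\left(-3 \right)} 7 = \left(-3 - 1\right)^{2} + \left(-1\right) \left(-3\right) 7 = \left(-3 - 1\right)^{2} + 3 \cdot 7 = \left(-4\right)^{2} + 21 = 16 + 21 = 37$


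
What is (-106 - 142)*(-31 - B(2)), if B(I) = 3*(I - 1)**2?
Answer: 8432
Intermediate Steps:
B(I) = 3*(-1 + I)**2
(-106 - 142)*(-31 - B(2)) = (-106 - 142)*(-31 - 3*(-1 + 2)**2) = -248*(-31 - 3*1**2) = -248*(-31 - 3) = -248*(-34) = 8432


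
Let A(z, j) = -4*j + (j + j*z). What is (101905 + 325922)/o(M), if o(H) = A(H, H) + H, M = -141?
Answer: 142609/6721 ≈ 21.218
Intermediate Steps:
A(z, j) = -3*j + j*z
o(H) = H + H*(-3 + H) (o(H) = H*(-3 + H) + H = H + H*(-3 + H))
(101905 + 325922)/o(M) = (101905 + 325922)/((-141*(-2 - 141))) = 427827/((-141*(-143))) = 427827/20163 = 427827*(1/20163) = 142609/6721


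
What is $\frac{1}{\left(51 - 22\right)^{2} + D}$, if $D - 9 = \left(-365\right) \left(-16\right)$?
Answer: $\frac{1}{6690} \approx 0.00014948$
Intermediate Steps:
$D = 5849$ ($D = 9 - -5840 = 9 + 5840 = 5849$)
$\frac{1}{\left(51 - 22\right)^{2} + D} = \frac{1}{\left(51 - 22\right)^{2} + 5849} = \frac{1}{29^{2} + 5849} = \frac{1}{841 + 5849} = \frac{1}{6690}$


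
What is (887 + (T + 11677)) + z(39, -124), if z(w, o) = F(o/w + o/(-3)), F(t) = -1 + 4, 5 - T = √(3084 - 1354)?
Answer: 12572 - √1730 ≈ 12530.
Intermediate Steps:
T = 5 - √1730 (T = 5 - √(3084 - 1354) = 5 - √1730 ≈ -36.593)
F(t) = 3
z(w, o) = 3
(887 + (T + 11677)) + z(39, -124) = (887 + ((5 - √1730) + 11677)) + 3 = (887 + (11682 - √1730)) + 3 = (12569 - √1730) + 3 = 12572 - √1730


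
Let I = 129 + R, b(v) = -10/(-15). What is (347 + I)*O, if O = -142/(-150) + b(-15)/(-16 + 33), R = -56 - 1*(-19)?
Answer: 183941/425 ≈ 432.80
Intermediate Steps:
R = -37 (R = -56 + 19 = -37)
b(v) = 2/3 (b(v) = -10*(-1/15) = 2/3)
I = 92 (I = 129 - 37 = 92)
O = 419/425 (O = -142/(-150) + 2/(3*(-16 + 33)) = -142*(-1/150) + (2/3)/17 = 71/75 + (2/3)*(1/17) = 71/75 + 2/51 = 419/425 ≈ 0.98588)
(347 + I)*O = (347 + 92)*(419/425) = 439*(419/425) = 183941/425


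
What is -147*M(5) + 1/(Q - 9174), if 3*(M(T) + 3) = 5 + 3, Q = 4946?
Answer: 207171/4228 ≈ 49.000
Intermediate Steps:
M(T) = -⅓ (M(T) = -3 + (5 + 3)/3 = -3 + (⅓)*8 = -3 + 8/3 = -⅓)
-147*M(5) + 1/(Q - 9174) = -147*(-⅓) + 1/(4946 - 9174) = 49 + 1/(-4228) = 49 - 1/4228 = 207171/4228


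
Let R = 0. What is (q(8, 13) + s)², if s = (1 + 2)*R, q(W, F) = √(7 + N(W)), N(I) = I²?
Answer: 71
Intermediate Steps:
q(W, F) = √(7 + W²)
s = 0 (s = (1 + 2)*0 = 3*0 = 0)
(q(8, 13) + s)² = (√(7 + 8²) + 0)² = (√(7 + 64) + 0)² = (√71 + 0)² = (√71)² = 71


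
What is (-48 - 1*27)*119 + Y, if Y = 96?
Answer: -8829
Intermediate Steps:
(-48 - 1*27)*119 + Y = (-48 - 1*27)*119 + 96 = (-48 - 27)*119 + 96 = -75*119 + 96 = -8925 + 96 = -8829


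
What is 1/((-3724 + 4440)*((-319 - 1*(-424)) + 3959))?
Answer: 1/2909824 ≈ 3.4366e-7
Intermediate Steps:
1/((-3724 + 4440)*((-319 - 1*(-424)) + 3959)) = 1/(716*((-319 + 424) + 3959)) = 1/(716*(105 + 3959)) = 1/(716*4064) = 1/2909824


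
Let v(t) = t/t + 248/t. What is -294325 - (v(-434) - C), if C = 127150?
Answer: -1170228/7 ≈ -1.6718e+5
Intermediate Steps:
v(t) = 1 + 248/t
-294325 - (v(-434) - C) = -294325 - ((248 - 434)/(-434) - 1*127150) = -294325 - (-1/434*(-186) - 127150) = -294325 - (3/7 - 127150) = -294325 - 1*(-890047/7) = -294325 + 890047/7 = -1170228/7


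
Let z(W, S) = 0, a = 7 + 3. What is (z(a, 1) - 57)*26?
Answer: -1482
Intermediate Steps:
a = 10
(z(a, 1) - 57)*26 = (0 - 57)*26 = -57*26 = -1482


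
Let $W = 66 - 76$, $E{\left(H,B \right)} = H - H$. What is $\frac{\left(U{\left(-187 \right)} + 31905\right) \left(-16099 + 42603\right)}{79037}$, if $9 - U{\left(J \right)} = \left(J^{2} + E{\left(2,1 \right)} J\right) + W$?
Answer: $- \frac{11529240}{11291} \approx -1021.1$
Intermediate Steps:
$E{\left(H,B \right)} = 0$
$W = -10$
$U{\left(J \right)} = 19 - J^{2}$ ($U{\left(J \right)} = 9 - \left(\left(J^{2} + 0 J\right) - 10\right) = 9 - \left(\left(J^{2} + 0\right) - 10\right) = 9 - \left(J^{2} - 10\right) = 9 - \left(-10 + J^{2}\right) = 19 - J^{2}$)
$\frac{\left(U{\left(-187 \right)} + 31905\right) \left(-16099 + 42603\right)}{79037} = \frac{\left(\left(19 - \left(-187\right)^{2}\right) + 31905\right) \left(-16099 + 42603\right)}{79037} = \left(\left(19 - 34969\right) + 31905\right) 26504 \cdot \frac{1}{79037} = \left(-34950 + 31905\right) 26504 \cdot \frac{1}{79037} = \left(-3045\right) 26504 \cdot \frac{1}{79037} = \left(-80704680\right) \frac{1}{79037} = - \frac{11529240}{11291}$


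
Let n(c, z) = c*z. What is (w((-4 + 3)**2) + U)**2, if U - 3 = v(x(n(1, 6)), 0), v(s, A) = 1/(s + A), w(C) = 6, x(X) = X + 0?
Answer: 3025/36 ≈ 84.028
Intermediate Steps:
x(X) = X
v(s, A) = 1/(A + s)
U = 19/6 (U = 3 + 1/(0 + 1*6) = 3 + 1/(0 + 6) = 3 + 1/6 = 19/6 ≈ 3.1667)
(w((-4 + 3)**2) + U)**2 = (6 + 19/6)**2 = (55/6)**2 = 3025/36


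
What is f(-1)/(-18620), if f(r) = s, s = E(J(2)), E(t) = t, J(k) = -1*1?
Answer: 1/18620 ≈ 5.3706e-5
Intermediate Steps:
J(k) = -1
s = -1
f(r) = -1
f(-1)/(-18620) = -1/(-18620) = -1*(-1/18620) = 1/18620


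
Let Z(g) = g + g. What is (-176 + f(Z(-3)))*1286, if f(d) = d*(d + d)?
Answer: -133744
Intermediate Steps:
Z(g) = 2*g
f(d) = 2*d² (f(d) = d*(2*d) = 2*d²)
(-176 + f(Z(-3)))*1286 = (-176 + 2*(2*(-3))²)*1286 = (-176 + 2*(-6)²)*1286 = (-176 + 2*36)*1286 = (-176 + 72)*1286 = -104*1286 = -133744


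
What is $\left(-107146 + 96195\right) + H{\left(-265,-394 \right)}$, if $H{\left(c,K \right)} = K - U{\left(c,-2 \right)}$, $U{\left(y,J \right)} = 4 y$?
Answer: $-10285$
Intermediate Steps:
$H{\left(c,K \right)} = K - 4 c$
$\left(-107146 + 96195\right) + H{\left(-265,-394 \right)} = \left(-107146 + 96195\right) - -666 = -10951 + \left(-394 + 1060\right) = -10951 + 666 = -10285$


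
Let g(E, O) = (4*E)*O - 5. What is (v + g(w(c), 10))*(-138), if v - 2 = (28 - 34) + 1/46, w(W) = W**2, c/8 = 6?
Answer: -12716841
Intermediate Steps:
c = 48 (c = 8*6 = 48)
g(E, O) = -5 + 4*E*O (g(E, O) = 4*E*O - 5 = -5 + 4*E*O)
v = -183/46 (v = 2 + ((28 - 34) + 1/46) = 2 + (-6 + 1/46) = 2 - 275/46 = -183/46 ≈ -3.9783)
(v + g(w(c), 10))*(-138) = (-183/46 + (-5 + 4*48**2*10))*(-138) = (-183/46 + (-5 + 4*2304*10))*(-138) = (-183/46 + (-5 + 92160))*(-138) = (-183/46 + 92155)*(-138) = (4238947/46)*(-138) = -12716841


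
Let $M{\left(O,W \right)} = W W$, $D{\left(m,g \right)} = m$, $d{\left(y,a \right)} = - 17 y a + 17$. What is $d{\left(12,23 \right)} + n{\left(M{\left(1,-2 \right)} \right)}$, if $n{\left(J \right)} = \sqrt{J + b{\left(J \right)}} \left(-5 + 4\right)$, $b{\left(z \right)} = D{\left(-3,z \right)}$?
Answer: $-4676$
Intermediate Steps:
$d{\left(y,a \right)} = 17 - 17 a y$ ($d{\left(y,a \right)} = - 17 a y + 17 = 17 - 17 a y$)
$b{\left(z \right)} = -3$
$M{\left(O,W \right)} = W^{2}$
$n{\left(J \right)} = - \sqrt{-3 + J}$ ($n{\left(J \right)} = \sqrt{J - 3} \left(-5 + 4\right) = \sqrt{-3 + J} \left(-1\right) = - \sqrt{-3 + J}$)
$d{\left(12,23 \right)} + n{\left(M{\left(1,-2 \right)} \right)} = \left(17 - 391 \cdot 12\right) - \sqrt{-3 + \left(-2\right)^{2}} = \left(17 - 4692\right) - \sqrt{-3 + 4} = -4675 - \sqrt{1} = -4675 - 1 = -4676$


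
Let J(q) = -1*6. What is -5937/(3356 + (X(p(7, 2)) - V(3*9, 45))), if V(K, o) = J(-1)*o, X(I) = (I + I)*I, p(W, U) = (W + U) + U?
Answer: -5937/3868 ≈ -1.5349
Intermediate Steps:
p(W, U) = W + 2*U (p(W, U) = (U + W) + U = W + 2*U)
X(I) = 2*I² (X(I) = (2*I)*I = 2*I²)
J(q) = -6
V(K, o) = -6*o
-5937/(3356 + (X(p(7, 2)) - V(3*9, 45))) = -5937/(3356 + (2*(7 + 2*2)² - (-6)*45)) = -5937/(3356 + (2*(7 + 4)² - 1*(-270))) = -5937/(3356 + (2*11² + 270)) = -5937/(3356 + (2*121 + 270)) = -5937/(3356 + (242 + 270)) = -5937/(3356 + 512) = -5937/3868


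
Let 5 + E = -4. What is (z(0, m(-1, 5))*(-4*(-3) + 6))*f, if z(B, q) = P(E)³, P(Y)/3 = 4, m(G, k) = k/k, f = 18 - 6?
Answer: 373248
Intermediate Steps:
f = 12
m(G, k) = 1
E = -9 (E = -5 - 4 = -9)
P(Y) = 12 (P(Y) = 3*4 = 12)
z(B, q) = 1728 (z(B, q) = 12³ = 1728)
(z(0, m(-1, 5))*(-4*(-3) + 6))*f = (1728*(-4*(-3) + 6))*12 = (1728*(12 + 6))*12 = (1728*18)*12 = 31104*12 = 373248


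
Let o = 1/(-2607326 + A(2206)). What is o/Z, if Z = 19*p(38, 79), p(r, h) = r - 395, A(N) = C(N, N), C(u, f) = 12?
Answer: 1/17685410862 ≈ 5.6544e-11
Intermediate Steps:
A(N) = 12
p(r, h) = -395 + r
o = -1/2607314 (o = 1/(-2607326 + 12) = 1/(-2607314) = -1/2607314 ≈ -3.8354e-7)
Z = -6783 (Z = 19*(-395 + 38) = 19*(-357) = -6783)
o/Z = -1/2607314/(-6783) = -1/2607314*(-1/6783) = 1/17685410862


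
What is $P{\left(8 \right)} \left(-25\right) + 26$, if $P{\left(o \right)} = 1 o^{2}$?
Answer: $-1574$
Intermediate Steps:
$P{\left(o \right)} = o^{2}$
$P{\left(8 \right)} \left(-25\right) + 26 = 8^{2} \left(-25\right) + 26 = 64 \left(-25\right) + 26 = -1600 + 26 = -1574$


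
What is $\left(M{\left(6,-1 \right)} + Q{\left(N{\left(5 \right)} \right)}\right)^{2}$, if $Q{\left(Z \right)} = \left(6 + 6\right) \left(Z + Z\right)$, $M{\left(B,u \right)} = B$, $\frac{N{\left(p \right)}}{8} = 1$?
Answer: $39204$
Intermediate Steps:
$N{\left(p \right)} = 8$ ($N{\left(p \right)} = 8 \cdot 1 = 8$)
$Q{\left(Z \right)} = 24 Z$ ($Q{\left(Z \right)} = 12 \cdot 2 Z = 24 Z$)
$\left(M{\left(6,-1 \right)} + Q{\left(N{\left(5 \right)} \right)}\right)^{2} = \left(6 + 24 \cdot 8\right)^{2} = \left(6 + 192\right)^{2} = 198^{2} = 39204$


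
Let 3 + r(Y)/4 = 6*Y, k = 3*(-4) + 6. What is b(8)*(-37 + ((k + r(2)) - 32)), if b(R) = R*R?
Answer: -2496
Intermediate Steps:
k = -6 (k = -12 + 6 = -6)
b(R) = R**2
r(Y) = -12 + 24*Y (r(Y) = -12 + 4*(6*Y) = -12 + 24*Y)
b(8)*(-37 + ((k + r(2)) - 32)) = 8**2*(-37 + ((-6 + (-12 + 24*2)) - 32)) = 64*(-37 + ((-6 + (-12 + 48)) - 32)) = 64*(-37 + ((-6 + 36) - 32)) = 64*(-37 + (30 - 32)) = 64*(-37 - 2) = 64*(-39) = -2496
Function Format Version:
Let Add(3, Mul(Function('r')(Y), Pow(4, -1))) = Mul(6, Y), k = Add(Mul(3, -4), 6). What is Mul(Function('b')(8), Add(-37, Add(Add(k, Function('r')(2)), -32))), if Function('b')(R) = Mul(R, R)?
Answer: -2496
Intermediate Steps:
k = -6 (k = Add(-12, 6) = -6)
Function('b')(R) = Pow(R, 2)
Function('r')(Y) = Add(-12, Mul(24, Y)) (Function('r')(Y) = Add(-12, Mul(4, Mul(6, Y))) = Add(-12, Mul(24, Y)))
Mul(Function('b')(8), Add(-37, Add(Add(k, Function('r')(2)), -32))) = Mul(Pow(8, 2), Add(-37, Add(Add(-6, Add(-12, Mul(24, 2))), -32))) = Mul(64, Add(-37, Add(Add(-6, Add(-12, 48)), -32))) = Mul(64, Add(-37, Add(Add(-6, 36), -32))) = Mul(64, Add(-37, Add(30, -32))) = Mul(64, Add(-37, -2)) = Mul(64, -39) = -2496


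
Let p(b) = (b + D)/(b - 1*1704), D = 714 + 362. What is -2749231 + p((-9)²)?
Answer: -4462003070/1623 ≈ -2.7492e+6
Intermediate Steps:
D = 1076
p(b) = (1076 + b)/(-1704 + b) (p(b) = (b + 1076)/(b - 1*1704) = (1076 + b)/(b - 1704) = (1076 + b)/(-1704 + b))
-2749231 + p((-9)²) = -2749231 + (1076 + (-9)²)/(-1704 + (-9)²) = -2749231 + (1076 + 81)/(-1704 + 81) = -2749231 + 1157/(-1623) = -2749231 - 1/1623*1157 = -2749231 - 1157/1623 = -4462003070/1623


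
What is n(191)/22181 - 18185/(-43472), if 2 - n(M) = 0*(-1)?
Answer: 403448429/964252432 ≈ 0.41841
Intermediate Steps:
n(M) = 2 (n(M) = 2 - 0*(-1) = 2 - 1*0 = 2 + 0 = 2)
n(191)/22181 - 18185/(-43472) = 2/22181 - 18185/(-43472) = 2*(1/22181) - 18185*(-1/43472) = 2/22181 + 18185/43472 = 403448429/964252432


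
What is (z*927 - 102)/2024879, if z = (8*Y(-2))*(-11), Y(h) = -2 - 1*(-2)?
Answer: -102/2024879 ≈ -5.0373e-5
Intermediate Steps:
Y(h) = 0 (Y(h) = -2 + 2 = 0)
z = 0 (z = (8*0)*(-11) = 0*(-11) = 0)
(z*927 - 102)/2024879 = (0*927 - 102)/2024879 = (0 - 102)*(1/2024879) = -102*1/2024879 = -102/2024879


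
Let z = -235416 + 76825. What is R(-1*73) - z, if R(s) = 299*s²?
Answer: 1751962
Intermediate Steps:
z = -158591
R(-1*73) - z = 299*(-1*73)² - 1*(-158591) = 299*(-73)² + 158591 = 299*5329 + 158591 = 1593371 + 158591 = 1751962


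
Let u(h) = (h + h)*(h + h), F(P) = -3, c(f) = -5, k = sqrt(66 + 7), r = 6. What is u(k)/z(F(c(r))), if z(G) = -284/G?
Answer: 219/71 ≈ 3.0845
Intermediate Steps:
k = sqrt(73) ≈ 8.5440
u(h) = 4*h**2 (u(h) = (2*h)*(2*h) = 4*h**2)
u(k)/z(F(c(r))) = (4*(sqrt(73))**2)/((-284/(-3))) = (4*73)/((-284*(-1/3))) = 292/(284/3) = 292*(3/284) = 219/71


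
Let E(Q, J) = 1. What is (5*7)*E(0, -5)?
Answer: 35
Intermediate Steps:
(5*7)*E(0, -5) = (5*7)*1 = 35*1 = 35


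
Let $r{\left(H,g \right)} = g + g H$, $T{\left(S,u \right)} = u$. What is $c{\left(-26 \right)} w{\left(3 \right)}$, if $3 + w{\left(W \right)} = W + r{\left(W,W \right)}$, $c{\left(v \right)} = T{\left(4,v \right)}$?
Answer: $-312$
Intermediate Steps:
$c{\left(v \right)} = v$
$r{\left(H,g \right)} = g + H g$
$w{\left(W \right)} = -3 + W + W \left(1 + W\right)$ ($w{\left(W \right)} = -3 + \left(W + W \left(1 + W\right)\right) = -3 + W + W \left(1 + W\right)$)
$c{\left(-26 \right)} w{\left(3 \right)} = - 26 \left(-3 + 3 + 3 \left(1 + 3\right)\right) = - 26 \left(-3 + 3 + 3 \cdot 4\right) = - 26 \left(-3 + 3 + 12\right) = \left(-26\right) 12 = -312$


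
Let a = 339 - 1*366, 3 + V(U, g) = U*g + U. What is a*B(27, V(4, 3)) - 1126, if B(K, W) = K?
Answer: -1855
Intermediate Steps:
V(U, g) = -3 + U + U*g (V(U, g) = -3 + (U*g + U) = -3 + (U + U*g) = -3 + U + U*g)
a = -27 (a = 339 - 366 = -27)
a*B(27, V(4, 3)) - 1126 = -27*27 - 1126 = -729 - 1126 = -1855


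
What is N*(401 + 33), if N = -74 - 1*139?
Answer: -92442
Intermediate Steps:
N = -213 (N = -74 - 139 = -213)
N*(401 + 33) = -213*(401 + 33) = -213*434 = -92442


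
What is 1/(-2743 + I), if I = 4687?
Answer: 1/1944 ≈ 0.00051440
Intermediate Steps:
1/(-2743 + I) = 1/(-2743 + 4687) = 1/1944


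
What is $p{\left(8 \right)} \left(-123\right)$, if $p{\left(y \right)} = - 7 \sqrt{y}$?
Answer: $1722 \sqrt{2} \approx 2435.3$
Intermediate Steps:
$p{\left(8 \right)} \left(-123\right) = - 7 \sqrt{8} \left(-123\right) = - 7 \cdot 2 \sqrt{2} \left(-123\right) = - 14 \sqrt{2} \left(-123\right) = 1722 \sqrt{2}$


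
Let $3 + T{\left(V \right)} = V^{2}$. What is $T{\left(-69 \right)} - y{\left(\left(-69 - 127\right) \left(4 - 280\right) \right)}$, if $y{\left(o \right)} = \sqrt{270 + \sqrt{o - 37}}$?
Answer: $4758 - \sqrt{270 + \sqrt{54059}} \approx 4735.6$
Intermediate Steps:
$T{\left(V \right)} = -3 + V^{2}$
$y{\left(o \right)} = \sqrt{270 + \sqrt{-37 + o}}$
$T{\left(-69 \right)} - y{\left(\left(-69 - 127\right) \left(4 - 280\right) \right)} = \left(-3 + \left(-69\right)^{2}\right) - \sqrt{270 + \sqrt{-37 + \left(-69 - 127\right) \left(4 - 280\right)}} = \left(-3 + 4761\right) - \sqrt{270 + \sqrt{-37 - -54096}} = 4758 - \sqrt{270 + \sqrt{-37 + 54096}} = 4758 - \sqrt{270 + \sqrt{54059}}$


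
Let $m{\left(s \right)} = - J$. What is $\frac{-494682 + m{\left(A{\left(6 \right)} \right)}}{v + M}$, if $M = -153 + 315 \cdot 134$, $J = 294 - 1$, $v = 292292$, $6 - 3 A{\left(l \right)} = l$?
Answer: $- \frac{494975}{334349} \approx -1.4804$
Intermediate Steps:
$A{\left(l \right)} = 2 - \frac{l}{3}$
$J = 293$
$M = 42057$ ($M = -153 + 42210 = 42057$)
$m{\left(s \right)} = -293$ ($m{\left(s \right)} = \left(-1\right) 293 = -293$)
$\frac{-494682 + m{\left(A{\left(6 \right)} \right)}}{v + M} = \frac{-494682 - 293}{292292 + 42057} = - \frac{494975}{334349}$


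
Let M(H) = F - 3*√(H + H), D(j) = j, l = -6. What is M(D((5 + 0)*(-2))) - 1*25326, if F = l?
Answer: -25332 - 6*I*√5 ≈ -25332.0 - 13.416*I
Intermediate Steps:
F = -6
M(H) = -6 - 3*√2*√H (M(H) = -6 - 3*√(H + H) = -6 - 3*√2*√H)
M(D((5 + 0)*(-2))) - 1*25326 = (-6 - 3*√2*√((5 + 0)*(-2))) - 1*25326 = (-6 - 3*√2*√(5*(-2))) - 25326 = (-6 - 3*√2*√(-10)) - 25326 = (-6 - 3*√2*I*√10) - 25326 = (-6 - 6*I*√5) - 25326 = -25332 - 6*I*√5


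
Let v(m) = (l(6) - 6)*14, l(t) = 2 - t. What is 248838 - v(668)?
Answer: 248978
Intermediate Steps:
v(m) = -140 (v(m) = ((2 - 1*6) - 6)*14 = ((2 - 6) - 6)*14 = (-4 - 6)*14 = -10*14 = -140)
248838 - v(668) = 248838 - 1*(-140) = 248838 + 140 = 248978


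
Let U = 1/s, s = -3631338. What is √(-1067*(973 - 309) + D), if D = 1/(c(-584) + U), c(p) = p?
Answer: I*√3186335800384015797484946/2120701393 ≈ 841.72*I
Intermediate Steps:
U = -1/3631338 (U = 1/(-3631338) = -1/3631338 ≈ -2.7538e-7)
D = -3631338/2120701393 (D = 1/(-584 - 1/3631338) = 1/(-2120701393/3631338) = -3631338/2120701393 ≈ -0.0017123)
√(-1067*(973 - 309) + D) = √(-1067*(973 - 309) - 3631338/2120701393) = √(-1067*664 - 3631338/2120701393) = √(-708488 - 3631338/2120701393) = √(-1502491492155122/2120701393) = I*√3186335800384015797484946/2120701393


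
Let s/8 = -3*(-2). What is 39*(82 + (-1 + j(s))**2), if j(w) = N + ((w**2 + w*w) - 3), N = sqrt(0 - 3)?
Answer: 826678905 + 359112*I*sqrt(3) ≈ 8.2668e+8 + 6.22e+5*I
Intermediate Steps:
s = 48 (s = 8*(-3*(-2)) = 8*6 = 48)
N = I*sqrt(3) (N = sqrt(-3) = I*sqrt(3) ≈ 1.732*I)
j(w) = -3 + 2*w**2 + I*sqrt(3) (j(w) = I*sqrt(3) + ((w**2 + w*w) - 3) = I*sqrt(3) + ((w**2 + w**2) - 3) = I*sqrt(3) + (2*w**2 - 3) = I*sqrt(3) + (-3 + 2*w**2) = -3 + 2*w**2 + I*sqrt(3))
39*(82 + (-1 + j(s))**2) = 39*(82 + (-1 + (-3 + 2*48**2 + I*sqrt(3)))**2) = 39*(82 + (-1 + (-3 + 2*2304 + I*sqrt(3)))**2) = 39*(82 + (-1 + (-3 + 4608 + I*sqrt(3)))**2) = 39*(82 + (-1 + (4605 + I*sqrt(3)))**2) = 39*(82 + (4604 + I*sqrt(3))**2) = 3198 + 39*(4604 + I*sqrt(3))**2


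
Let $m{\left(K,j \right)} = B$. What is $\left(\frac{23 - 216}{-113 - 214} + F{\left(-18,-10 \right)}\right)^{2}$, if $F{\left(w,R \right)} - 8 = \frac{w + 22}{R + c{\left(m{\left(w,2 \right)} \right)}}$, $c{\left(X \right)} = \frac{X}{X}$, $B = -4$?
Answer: $\frac{63856081}{962361} \approx 66.354$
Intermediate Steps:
$m{\left(K,j \right)} = -4$
$c{\left(X \right)} = 1$
$F{\left(w,R \right)} = 8 + \frac{22 + w}{1 + R}$ ($F{\left(w,R \right)} = 8 + \frac{w + 22}{R + 1} = 8 + \frac{22 + w}{1 + R}$)
$\left(\frac{23 - 216}{-113 - 214} + F{\left(-18,-10 \right)}\right)^{2} = \left(\frac{23 - 216}{-113 - 214} + \frac{30 - 18 + 8 \left(-10\right)}{1 - 10}\right)^{2} = \left(- \frac{193}{-327} + \frac{30 - 18 - 80}{-9}\right)^{2} = \left(\left(-193\right) \left(- \frac{1}{327}\right) - - \frac{68}{9}\right)^{2} = \left(\frac{193}{327} + \frac{68}{9}\right)^{2} = \left(\frac{7991}{981}\right)^{2} = \frac{63856081}{962361}$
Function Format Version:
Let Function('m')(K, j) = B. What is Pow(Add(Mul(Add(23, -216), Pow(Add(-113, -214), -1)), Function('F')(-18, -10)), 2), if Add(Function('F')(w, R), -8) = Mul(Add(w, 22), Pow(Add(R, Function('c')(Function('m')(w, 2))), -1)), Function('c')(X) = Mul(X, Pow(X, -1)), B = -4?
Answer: Rational(63856081, 962361) ≈ 66.354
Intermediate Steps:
Function('m')(K, j) = -4
Function('c')(X) = 1
Function('F')(w, R) = Add(8, Mul(Pow(Add(1, R), -1), Add(22, w))) (Function('F')(w, R) = Add(8, Mul(Add(w, 22), Pow(Add(R, 1), -1))) = Add(8, Mul(Add(22, w), Pow(Add(1, R), -1))) = Add(8, Mul(Pow(Add(1, R), -1), Add(22, w))))
Pow(Add(Mul(Add(23, -216), Pow(Add(-113, -214), -1)), Function('F')(-18, -10)), 2) = Pow(Add(Mul(Add(23, -216), Pow(Add(-113, -214), -1)), Mul(Pow(Add(1, -10), -1), Add(30, -18, Mul(8, -10)))), 2) = Pow(Add(Mul(-193, Pow(-327, -1)), Mul(Pow(-9, -1), Add(30, -18, -80))), 2) = Pow(Add(Mul(-193, Rational(-1, 327)), Mul(Rational(-1, 9), -68)), 2) = Pow(Add(Rational(193, 327), Rational(68, 9)), 2) = Pow(Rational(7991, 981), 2) = Rational(63856081, 962361)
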